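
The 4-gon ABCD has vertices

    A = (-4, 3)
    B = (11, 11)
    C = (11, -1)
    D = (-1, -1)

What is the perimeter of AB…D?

46

|AB| = √((15)² + (8)²) = √289 = 17
|BC| = √((0)² + (-12)²) = √144 = 12
|CD| = √((-12)² + (0)²) = √144 = 12
|DA| = √((-3)² + (4)²) = √25 = 5
Perimeter = 17 + 12 + 12 + 5 = 46.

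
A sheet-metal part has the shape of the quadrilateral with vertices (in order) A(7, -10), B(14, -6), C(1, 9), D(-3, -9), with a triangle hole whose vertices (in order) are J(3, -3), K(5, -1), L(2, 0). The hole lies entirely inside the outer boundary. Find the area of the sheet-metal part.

Outer boundary:
Σ = (98) + (132) + (18) + (93) = 341
Area = |Σ|/2 = 170.5.
Hole:
Apply Gauss's area formula: 2A = Σ (x_i·y_{i+1} − x_{i+1}·y_i), indices taken mod 3.
Σ = (12) + (2) + (-6) = 8
Area = |Σ|/2 = 4.
Net area = 170.5 − 4 = 166.5.

166.5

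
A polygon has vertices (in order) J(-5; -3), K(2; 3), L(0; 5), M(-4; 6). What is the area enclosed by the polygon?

Apply the shoelace (surveyor's) formula: 2A = Σ (x_i·y_{i+1} − x_{i+1}·y_i), indices taken mod 4.
Σ = (-9) + (10) + (20) + (42) = 63
Area = |Σ|/2 = 31.5.

31.5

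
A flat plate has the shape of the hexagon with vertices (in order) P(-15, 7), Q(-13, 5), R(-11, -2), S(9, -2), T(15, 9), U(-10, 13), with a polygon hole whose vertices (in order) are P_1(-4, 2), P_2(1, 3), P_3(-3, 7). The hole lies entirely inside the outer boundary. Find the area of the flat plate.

317

Outer boundary:
Apply Gauss's area formula: 2A = Σ (x_i·y_{i+1} − x_{i+1}·y_i), indices taken mod 6.
P→Q: (-15)(5) − (-13)(7) = 16
Q→R: (-13)(-2) − (-11)(5) = 81
R→S: (-11)(-2) − (9)(-2) = 40
S→T: (9)(9) − (15)(-2) = 111
T→U: (15)(13) − (-10)(9) = 285
U→P: (-10)(7) − (-15)(13) = 125
Σ = 658
Area = |Σ|/2 = 329.
Hole:
Apply Gauss's area formula: 2A = Σ (x_i·y_{i+1} − x_{i+1}·y_i), indices taken mod 3.
P_1→P_2: (-4)(3) − (1)(2) = -14
P_2→P_3: (1)(7) − (-3)(3) = 16
P_3→P_1: (-3)(2) − (-4)(7) = 22
Σ = 24
Area = |Σ|/2 = 12.
Net area = 329 − 12 = 317.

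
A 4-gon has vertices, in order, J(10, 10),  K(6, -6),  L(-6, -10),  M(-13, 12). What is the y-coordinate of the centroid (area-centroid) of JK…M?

Apply the shoelace (surveyor's) formula. First the cross-terms c_i = x_i·y_{i+1} − x_{i+1}·y_i:
  -120, -96, -202, -250  ⇒  2A = -668, A = -334.
Then Σ (y_i + y_{i+1})·c_i = -4848, so ȳ = -4848 / (6·(-334)) = 404/167.

404/167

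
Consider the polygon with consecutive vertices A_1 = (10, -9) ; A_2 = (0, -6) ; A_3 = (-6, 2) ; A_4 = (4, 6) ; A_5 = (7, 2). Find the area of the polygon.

Apply the shoelace formula: 2A = Σ (x_i·y_{i+1} − x_{i+1}·y_i), indices taken mod 5.
Σ = (-60) + (-36) + (-44) + (-34) + (-83) = -257
Area = |Σ|/2 = 128.5.

128.5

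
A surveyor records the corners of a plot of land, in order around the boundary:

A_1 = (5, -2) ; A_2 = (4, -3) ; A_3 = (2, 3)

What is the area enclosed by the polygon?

4

Apply Gauss's area formula: 2A = Σ (x_i·y_{i+1} − x_{i+1}·y_i), indices taken mod 3.
Σ = (-7) + (18) + (-19) = -8
Area = |Σ|/2 = 4.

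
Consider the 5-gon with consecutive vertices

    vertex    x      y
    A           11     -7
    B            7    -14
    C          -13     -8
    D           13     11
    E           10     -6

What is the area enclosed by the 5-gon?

Apply Gauss's area formula: 2A = Σ (x_i·y_{i+1} − x_{i+1}·y_i), indices taken mod 5.
Σ = (-105) + (-238) + (-39) + (-188) + (-4) = -574
Area = |Σ|/2 = 287.

287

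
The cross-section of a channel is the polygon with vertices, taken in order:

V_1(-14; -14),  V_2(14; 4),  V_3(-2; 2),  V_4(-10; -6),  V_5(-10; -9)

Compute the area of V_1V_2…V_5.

126

Apply the surveyor's formula: 2A = Σ (x_i·y_{i+1} − x_{i+1}·y_i), indices taken mod 5.
V_1→V_2: (-14)(4) − (14)(-14) = 140
V_2→V_3: (14)(2) − (-2)(4) = 36
V_3→V_4: (-2)(-6) − (-10)(2) = 32
V_4→V_5: (-10)(-9) − (-10)(-6) = 30
V_5→V_1: (-10)(-14) − (-14)(-9) = 14
Σ = 252
Area = |Σ|/2 = 126.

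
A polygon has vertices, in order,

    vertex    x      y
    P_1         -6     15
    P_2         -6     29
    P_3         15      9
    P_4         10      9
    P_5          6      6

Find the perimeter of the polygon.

68

|P_1P_2| = √((0)² + (14)²) = √196 = 14
|P_2P_3| = √((21)² + (-20)²) = √841 = 29
|P_3P_4| = √((-5)² + (0)²) = √25 = 5
|P_4P_5| = √((-4)² + (-3)²) = √25 = 5
|P_5P_1| = √((-12)² + (9)²) = √225 = 15
Perimeter = 14 + 29 + 5 + 5 + 15 = 68.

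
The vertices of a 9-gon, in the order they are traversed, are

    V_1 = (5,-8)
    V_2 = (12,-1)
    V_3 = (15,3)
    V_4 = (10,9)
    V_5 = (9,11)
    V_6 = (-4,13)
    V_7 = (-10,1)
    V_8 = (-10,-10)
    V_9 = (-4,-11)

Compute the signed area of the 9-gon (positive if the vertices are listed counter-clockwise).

415

Cross-terms: 91, 51, 105, 29, 161, 126, 110, 70, 87  ⇒  Σ = 830
Signed area = Σ/2 = 415 (positive ⇒ counter-clockwise traversal).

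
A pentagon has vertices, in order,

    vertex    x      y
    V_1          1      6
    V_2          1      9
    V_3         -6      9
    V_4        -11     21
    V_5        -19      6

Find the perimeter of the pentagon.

60

|V_1V_2| = √((0)² + (3)²) = √9 = 3
|V_2V_3| = √((-7)² + (0)²) = √49 = 7
|V_3V_4| = √((-5)² + (12)²) = √169 = 13
|V_4V_5| = √((-8)² + (-15)²) = √289 = 17
|V_5V_1| = √((20)² + (0)²) = √400 = 20
Perimeter = 3 + 7 + 13 + 17 + 20 = 60.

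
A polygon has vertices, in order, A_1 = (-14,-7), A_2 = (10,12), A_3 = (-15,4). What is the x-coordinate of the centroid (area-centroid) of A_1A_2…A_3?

Apply the shoelace formula. First the cross-terms c_i = x_i·y_{i+1} − x_{i+1}·y_i:
  -98, 220, 161  ⇒  2A = 283, A = 141.5.
Then Σ (x_i + x_{i+1})·c_i = -5377, so x̄ = -5377 / (6·141.5) = -19/3.

-19/3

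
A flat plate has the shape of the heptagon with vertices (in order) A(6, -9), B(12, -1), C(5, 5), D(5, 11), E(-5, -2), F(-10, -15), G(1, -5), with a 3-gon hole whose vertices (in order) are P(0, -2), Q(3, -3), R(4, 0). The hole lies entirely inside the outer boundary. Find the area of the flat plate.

186.5

Outer boundary:
Cross-terms: 102, 65, 30, 45, 55, 65, 21  ⇒  Σ = 383
Area = |Σ|/2 = 191.5.
Hole:
Cross-terms: 6, 12, -8  ⇒  Σ = 10
Area = |Σ|/2 = 5.
Net area = 191.5 − 5 = 186.5.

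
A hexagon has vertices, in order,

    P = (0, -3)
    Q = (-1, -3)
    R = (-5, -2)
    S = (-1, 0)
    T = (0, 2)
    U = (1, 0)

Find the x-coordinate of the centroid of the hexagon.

Apply the surveyor's formula. First the cross-terms c_i = x_i·y_{i+1} − x_{i+1}·y_i:
  -3, -13, -2, -2, -2, -3  ⇒  2A = -25, A = -12.5.
Then Σ (x_i + x_{i+1})·c_i = 90, so x̄ = 90 / (6·(-12.5)) = -1.2.

-1.2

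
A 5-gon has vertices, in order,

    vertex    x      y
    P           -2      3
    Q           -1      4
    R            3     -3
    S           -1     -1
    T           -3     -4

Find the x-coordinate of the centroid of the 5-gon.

Apply the shoelace (surveyor's) formula. First the cross-terms c_i = x_i·y_{i+1} − x_{i+1}·y_i:
  -5, -9, -6, 1, -17  ⇒  2A = -36, A = -18.
Then Σ (x_i + x_{i+1})·c_i = 66, so x̄ = 66 / (6·(-18)) = -11/18.

-11/18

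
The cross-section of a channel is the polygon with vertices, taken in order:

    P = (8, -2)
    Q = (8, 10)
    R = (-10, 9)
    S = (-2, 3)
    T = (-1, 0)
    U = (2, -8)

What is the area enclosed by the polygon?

Apply the shoelace formula: 2A = Σ (x_i·y_{i+1} − x_{i+1}·y_i), indices taken mod 6.
Σ = (96) + (172) + (-12) + (3) + (8) + (60) = 327
Area = |Σ|/2 = 163.5.

163.5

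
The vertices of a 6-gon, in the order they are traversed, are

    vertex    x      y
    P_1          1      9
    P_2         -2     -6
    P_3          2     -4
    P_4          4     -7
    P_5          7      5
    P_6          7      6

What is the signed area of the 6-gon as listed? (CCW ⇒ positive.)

Σ = (12) + (20) + (2) + (69) + (7) + (57) = 167
Signed area = Σ/2 = 83.5 (positive ⇒ counter-clockwise traversal).

83.5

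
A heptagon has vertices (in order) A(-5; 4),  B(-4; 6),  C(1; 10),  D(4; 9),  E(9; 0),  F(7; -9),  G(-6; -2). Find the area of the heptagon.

177.5

Apply Gauss's area formula: 2A = Σ (x_i·y_{i+1} − x_{i+1}·y_i), indices taken mod 7.
Σ = (-14) + (-46) + (-31) + (-81) + (-81) + (-68) + (-34) = -355
Area = |Σ|/2 = 177.5.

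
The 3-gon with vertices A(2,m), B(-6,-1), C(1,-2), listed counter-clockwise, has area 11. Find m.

1

Write out the shoelace sum; only the two edges meeting at A involve m:
2·Area = [(1·m − 2·(-2)) + (2·(-1) − (-6)·m)] + 13
       = 7·m + 15 = 22
⇒ m = 1.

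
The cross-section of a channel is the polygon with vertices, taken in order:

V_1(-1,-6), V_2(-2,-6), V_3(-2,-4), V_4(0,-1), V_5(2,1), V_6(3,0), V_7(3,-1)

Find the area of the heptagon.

Apply the shoelace formula: 2A = Σ (x_i·y_{i+1} − x_{i+1}·y_i), indices taken mod 7.
Σ = (-6) + (-4) + (2) + (2) + (-3) + (-3) + (-19) = -31
Area = |Σ|/2 = 15.5.

15.5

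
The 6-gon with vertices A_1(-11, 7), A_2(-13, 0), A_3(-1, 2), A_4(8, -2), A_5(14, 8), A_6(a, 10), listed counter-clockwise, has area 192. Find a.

9

Write out the shoelace sum; only the two edges meeting at A_6 involve a:
2·Area = [(14·10 − a·8) + (a·7 − (-11)·10)] + 143
       = -1·a + 393 = 384
⇒ a = 9.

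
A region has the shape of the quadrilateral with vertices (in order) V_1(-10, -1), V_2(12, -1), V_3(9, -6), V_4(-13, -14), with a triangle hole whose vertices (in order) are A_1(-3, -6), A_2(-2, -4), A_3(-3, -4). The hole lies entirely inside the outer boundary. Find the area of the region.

185

Outer boundary:
V_1→V_2: (-10)(-1) − (12)(-1) = 22
V_2→V_3: (12)(-6) − (9)(-1) = -63
V_3→V_4: (9)(-14) − (-13)(-6) = -204
V_4→V_1: (-13)(-1) − (-10)(-14) = -127
Σ = -372
Area = |Σ|/2 = 186.
Hole:
Σ = (0) + (-4) + (6) = 2
Area = |Σ|/2 = 1.
Net area = 186 − 1 = 185.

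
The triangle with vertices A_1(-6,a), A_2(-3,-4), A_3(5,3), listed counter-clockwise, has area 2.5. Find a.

Write out the shoelace sum; only the two edges meeting at A_1 involve a:
2·Area = [(5·a − (-6)·3) + ((-6)·(-4) − (-3)·a)] + 11
       = 8·a + 53 = 5
⇒ a = -6.

-6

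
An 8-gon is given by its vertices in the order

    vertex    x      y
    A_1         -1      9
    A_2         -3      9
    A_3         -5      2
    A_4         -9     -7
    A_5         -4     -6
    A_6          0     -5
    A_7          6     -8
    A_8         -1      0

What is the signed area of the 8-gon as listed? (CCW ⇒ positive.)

Apply the shoelace (surveyor's) formula: 2A = Σ (x_i·y_{i+1} − x_{i+1}·y_i), indices taken mod 8.
Cross-terms: 18, 39, 53, 26, 20, 30, -8, -9  ⇒  Σ = 169
Signed area = Σ/2 = 84.5 (positive ⇒ counter-clockwise traversal).

84.5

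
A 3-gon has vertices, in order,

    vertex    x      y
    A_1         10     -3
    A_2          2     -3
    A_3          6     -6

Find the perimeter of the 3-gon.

|A_1A_2| = √((-8)² + (0)²) = √64 = 8
|A_2A_3| = √((4)² + (-3)²) = √25 = 5
|A_3A_1| = √((4)² + (3)²) = √25 = 5
Perimeter = 8 + 5 + 5 = 18.

18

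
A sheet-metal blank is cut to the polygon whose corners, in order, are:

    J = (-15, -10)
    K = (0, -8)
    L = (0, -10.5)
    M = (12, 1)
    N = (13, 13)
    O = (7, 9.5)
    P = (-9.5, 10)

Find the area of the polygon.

413.375

Σ = (120) + (0) + (126) + (143) + (32.5) + (160.25) + (245) = 826.75
Area = |Σ|/2 = 413.375.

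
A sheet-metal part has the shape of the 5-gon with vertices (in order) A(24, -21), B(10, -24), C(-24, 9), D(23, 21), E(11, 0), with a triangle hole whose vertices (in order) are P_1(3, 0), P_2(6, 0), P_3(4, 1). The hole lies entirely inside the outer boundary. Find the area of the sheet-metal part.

1011

Outer boundary:
A→B: (24)(-24) − (10)(-21) = -366
B→C: (10)(9) − (-24)(-24) = -486
C→D: (-24)(21) − (23)(9) = -711
D→E: (23)(0) − (11)(21) = -231
E→A: (11)(-21) − (24)(0) = -231
Σ = -2025
Area = |Σ|/2 = 1012.5.
Hole:
P_1→P_2: (3)(0) − (6)(0) = 0
P_2→P_3: (6)(1) − (4)(0) = 6
P_3→P_1: (4)(0) − (3)(1) = -3
Σ = 3
Area = |Σ|/2 = 1.5.
Net area = 1012.5 − 1.5 = 1011.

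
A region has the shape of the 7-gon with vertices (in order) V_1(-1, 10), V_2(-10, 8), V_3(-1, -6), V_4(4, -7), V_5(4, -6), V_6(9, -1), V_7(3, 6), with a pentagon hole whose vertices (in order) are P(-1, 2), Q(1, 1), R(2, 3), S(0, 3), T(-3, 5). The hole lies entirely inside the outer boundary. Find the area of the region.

163

Outer boundary:
Apply the shoelace formula: 2A = Σ (x_i·y_{i+1} − x_{i+1}·y_i), indices taken mod 7.
Σ = (92) + (68) + (31) + (4) + (50) + (57) + (36) = 338
Area = |Σ|/2 = 169.
Hole:
Apply the shoelace (surveyor's) formula: 2A = Σ (x_i·y_{i+1} − x_{i+1}·y_i), indices taken mod 5.
P→Q: (-1)(1) − (1)(2) = -3
Q→R: (1)(3) − (2)(1) = 1
R→S: (2)(3) − (0)(3) = 6
S→T: (0)(5) − (-3)(3) = 9
T→P: (-3)(2) − (-1)(5) = -1
Σ = 12
Area = |Σ|/2 = 6.
Net area = 169 − 6 = 163.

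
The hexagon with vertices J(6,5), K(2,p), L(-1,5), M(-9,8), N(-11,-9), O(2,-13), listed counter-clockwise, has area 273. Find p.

Write out the shoelace sum; only the two edges meeting at K involve p:
2·Area = [(6·p − 2·5) + (2·5 − (-1)·p)] + 455
       = 7·p + 455 = 546
⇒ p = 13.

13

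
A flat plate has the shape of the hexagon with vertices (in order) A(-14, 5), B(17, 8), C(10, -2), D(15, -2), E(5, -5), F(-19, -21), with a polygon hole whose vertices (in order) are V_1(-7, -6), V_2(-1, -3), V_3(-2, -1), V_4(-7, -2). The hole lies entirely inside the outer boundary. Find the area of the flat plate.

460

Outer boundary:
Σ = (-197) + (-114) + (10) + (-65) + (-200) + (-389) = -955
Area = |Σ|/2 = 477.5.
Hole:
Cross-terms: 15, -5, -3, 28  ⇒  Σ = 35
Area = |Σ|/2 = 17.5.
Net area = 477.5 − 17.5 = 460.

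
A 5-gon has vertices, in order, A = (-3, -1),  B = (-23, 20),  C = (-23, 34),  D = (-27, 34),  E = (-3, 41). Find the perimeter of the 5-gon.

|AB| = √((-20)² + (21)²) = √841 = 29
|BC| = √((0)² + (14)²) = √196 = 14
|CD| = √((-4)² + (0)²) = √16 = 4
|DE| = √((24)² + (7)²) = √625 = 25
|EA| = √((0)² + (-42)²) = √1764 = 42
Perimeter = 29 + 14 + 4 + 25 + 42 = 114.

114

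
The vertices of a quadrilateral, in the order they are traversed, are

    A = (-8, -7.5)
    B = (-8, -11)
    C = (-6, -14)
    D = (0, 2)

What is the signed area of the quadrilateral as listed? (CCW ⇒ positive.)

Apply the shoelace (surveyor's) formula: 2A = Σ (x_i·y_{i+1} − x_{i+1}·y_i), indices taken mod 4.
Σ = (28) + (46) + (-12) + (16) = 78
Signed area = Σ/2 = 39 (positive ⇒ counter-clockwise traversal).

39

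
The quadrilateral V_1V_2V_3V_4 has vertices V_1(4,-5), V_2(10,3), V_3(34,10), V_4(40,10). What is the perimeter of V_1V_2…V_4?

80

|V_1V_2| = √((6)² + (8)²) = √100 = 10
|V_2V_3| = √((24)² + (7)²) = √625 = 25
|V_3V_4| = √((6)² + (0)²) = √36 = 6
|V_4V_1| = √((-36)² + (-15)²) = √1521 = 39
Perimeter = 10 + 25 + 6 + 39 = 80.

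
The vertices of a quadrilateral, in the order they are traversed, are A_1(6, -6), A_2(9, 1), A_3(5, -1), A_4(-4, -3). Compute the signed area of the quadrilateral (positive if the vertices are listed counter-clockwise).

34.5

Apply the shoelace (surveyor's) formula: 2A = Σ (x_i·y_{i+1} − x_{i+1}·y_i), indices taken mod 4.
A_1→A_2: (6)(1) − (9)(-6) = 60
A_2→A_3: (9)(-1) − (5)(1) = -14
A_3→A_4: (5)(-3) − (-4)(-1) = -19
A_4→A_1: (-4)(-6) − (6)(-3) = 42
Σ = 69
Signed area = Σ/2 = 34.5 (positive ⇒ counter-clockwise traversal).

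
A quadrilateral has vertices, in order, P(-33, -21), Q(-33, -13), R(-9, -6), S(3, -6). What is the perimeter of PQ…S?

|PQ| = √((0)² + (8)²) = √64 = 8
|QR| = √((24)² + (7)²) = √625 = 25
|RS| = √((12)² + (0)²) = √144 = 12
|SP| = √((-36)² + (-15)²) = √1521 = 39
Perimeter = 8 + 25 + 12 + 39 = 84.

84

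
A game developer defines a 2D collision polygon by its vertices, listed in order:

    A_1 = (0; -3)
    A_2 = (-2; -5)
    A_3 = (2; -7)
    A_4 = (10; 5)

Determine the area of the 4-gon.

Σ = (-6) + (24) + (80) + (-30) = 68
Area = |Σ|/2 = 34.

34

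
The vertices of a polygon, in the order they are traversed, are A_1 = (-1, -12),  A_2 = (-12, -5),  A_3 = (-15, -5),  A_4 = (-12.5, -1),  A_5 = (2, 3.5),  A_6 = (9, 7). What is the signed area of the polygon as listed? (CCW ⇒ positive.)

-180.875

Apply Gauss's area formula: 2A = Σ (x_i·y_{i+1} − x_{i+1}·y_i), indices taken mod 6.
Σ = (-139) + (-15) + (-47.5) + (-41.75) + (-17.5) + (-101) = -361.75
Signed area = Σ/2 = -180.875 (negative ⇒ clockwise traversal).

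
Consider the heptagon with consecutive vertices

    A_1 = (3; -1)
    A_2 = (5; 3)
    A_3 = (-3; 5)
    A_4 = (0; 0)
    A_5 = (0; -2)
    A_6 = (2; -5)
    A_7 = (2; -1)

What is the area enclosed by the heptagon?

Apply the shoelace formula: 2A = Σ (x_i·y_{i+1} − x_{i+1}·y_i), indices taken mod 7.
Σ = (14) + (34) + (0) + (0) + (4) + (8) + (1) = 61
Area = |Σ|/2 = 30.5.

30.5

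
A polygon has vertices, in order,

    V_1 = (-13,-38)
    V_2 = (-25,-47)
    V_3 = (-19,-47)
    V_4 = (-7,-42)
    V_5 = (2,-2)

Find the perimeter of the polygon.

114

|V_1V_2| = √((-12)² + (-9)²) = √225 = 15
|V_2V_3| = √((6)² + (0)²) = √36 = 6
|V_3V_4| = √((12)² + (5)²) = √169 = 13
|V_4V_5| = √((9)² + (40)²) = √1681 = 41
|V_5V_1| = √((-15)² + (-36)²) = √1521 = 39
Perimeter = 15 + 6 + 13 + 41 + 39 = 114.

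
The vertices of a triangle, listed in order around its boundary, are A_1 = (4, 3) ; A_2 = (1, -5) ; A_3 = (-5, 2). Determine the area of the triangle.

34.5

Σ = (-23) + (-23) + (-23) = -69
Area = |Σ|/2 = 34.5.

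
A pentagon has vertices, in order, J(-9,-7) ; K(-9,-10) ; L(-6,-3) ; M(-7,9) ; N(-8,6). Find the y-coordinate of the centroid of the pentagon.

-140/177

Apply Gauss's area formula. First the cross-terms c_i = x_i·y_{i+1} − x_{i+1}·y_i:
  27, -33, -75, 30, 110  ⇒  2A = 59, A = 29.5.
Then Σ (y_i + y_{i+1})·c_i = -140, so ȳ = -140 / (6·29.5) = -140/177.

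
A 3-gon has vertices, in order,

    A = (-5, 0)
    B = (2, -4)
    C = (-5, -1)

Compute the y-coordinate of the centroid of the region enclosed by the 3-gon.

-5/3

Apply the surveyor's formula. First the cross-terms c_i = x_i·y_{i+1} − x_{i+1}·y_i:
  20, -22, -5  ⇒  2A = -7, A = -3.5.
Then Σ (y_i + y_{i+1})·c_i = 35, so ȳ = 35 / (6·(-3.5)) = -5/3.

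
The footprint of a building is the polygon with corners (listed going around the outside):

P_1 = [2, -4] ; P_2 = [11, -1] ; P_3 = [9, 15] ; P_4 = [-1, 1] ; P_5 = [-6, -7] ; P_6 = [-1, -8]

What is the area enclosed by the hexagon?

157

Apply the shoelace (surveyor's) formula: 2A = Σ (x_i·y_{i+1} − x_{i+1}·y_i), indices taken mod 6.
Cross-terms: 42, 174, 24, 13, 41, 20  ⇒  Σ = 314
Area = |Σ|/2 = 157.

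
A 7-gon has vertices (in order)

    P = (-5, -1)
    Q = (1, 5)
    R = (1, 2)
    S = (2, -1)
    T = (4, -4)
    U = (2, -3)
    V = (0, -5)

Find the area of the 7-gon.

Apply the surveyor's formula: 2A = Σ (x_i·y_{i+1} − x_{i+1}·y_i), indices taken mod 7.
Cross-terms: -24, -3, -5, -4, -4, -10, -25  ⇒  Σ = -75
Area = |Σ|/2 = 37.5.

37.5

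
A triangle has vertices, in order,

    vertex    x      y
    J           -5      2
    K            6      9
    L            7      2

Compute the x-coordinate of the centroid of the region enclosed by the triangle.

Apply the shoelace (surveyor's) formula. First the cross-terms c_i = x_i·y_{i+1} − x_{i+1}·y_i:
  -57, -51, 24  ⇒  2A = -84, A = -42.
Then Σ (x_i + x_{i+1})·c_i = -672, so x̄ = -672 / (6·(-42)) = 8/3.

8/3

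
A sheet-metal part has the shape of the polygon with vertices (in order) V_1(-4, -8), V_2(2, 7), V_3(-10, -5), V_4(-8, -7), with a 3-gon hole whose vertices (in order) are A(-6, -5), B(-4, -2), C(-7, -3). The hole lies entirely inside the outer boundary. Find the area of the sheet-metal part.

Outer boundary:
Apply the shoelace formula: 2A = Σ (x_i·y_{i+1} − x_{i+1}·y_i), indices taken mod 4.
Σ = (-12) + (60) + (30) + (36) = 114
Area = |Σ|/2 = 57.
Hole:
Apply the shoelace (surveyor's) formula: 2A = Σ (x_i·y_{i+1} − x_{i+1}·y_i), indices taken mod 3.
Σ = (-8) + (-2) + (17) = 7
Area = |Σ|/2 = 3.5.
Net area = 57 − 3.5 = 53.5.

53.5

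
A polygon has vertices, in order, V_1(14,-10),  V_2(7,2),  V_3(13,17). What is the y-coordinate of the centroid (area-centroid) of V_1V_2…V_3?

3

Apply the shoelace formula. First the cross-terms c_i = x_i·y_{i+1} − x_{i+1}·y_i:
  98, 93, -368  ⇒  2A = -177, A = -88.5.
Then Σ (y_i + y_{i+1})·c_i = -1593, so ȳ = -1593 / (6·(-88.5)) = 3.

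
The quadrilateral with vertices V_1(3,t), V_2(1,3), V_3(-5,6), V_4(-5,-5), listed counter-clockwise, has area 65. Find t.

The doubled signed area Σ (x_i y_{i+1} − x_{i+1} y_i) is linear in t.
With t=0 it equals 100; the coefficient of t is -6 (from the two edges through V_1).
So -6·t + 100 = 2·65 = 130 ⇒ t = -5.

-5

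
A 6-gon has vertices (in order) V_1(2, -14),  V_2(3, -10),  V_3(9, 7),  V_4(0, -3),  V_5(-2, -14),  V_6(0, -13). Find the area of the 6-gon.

V_1→V_2: (2)(-10) − (3)(-14) = 22
V_2→V_3: (3)(7) − (9)(-10) = 111
V_3→V_4: (9)(-3) − (0)(7) = -27
V_4→V_5: (0)(-14) − (-2)(-3) = -6
V_5→V_6: (-2)(-13) − (0)(-14) = 26
V_6→V_1: (0)(-14) − (2)(-13) = 26
Σ = 152
Area = |Σ|/2 = 76.

76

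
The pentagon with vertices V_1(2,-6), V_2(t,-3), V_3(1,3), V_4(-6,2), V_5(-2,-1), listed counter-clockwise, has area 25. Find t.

Write out the shoelace sum; only the two edges meeting at V_2 involve t:
2·Area = [(2·(-3) − t·(-6)) + (t·3 − 1·(-3))] + 44
       = 9·t + 41 = 50
⇒ t = 1.

1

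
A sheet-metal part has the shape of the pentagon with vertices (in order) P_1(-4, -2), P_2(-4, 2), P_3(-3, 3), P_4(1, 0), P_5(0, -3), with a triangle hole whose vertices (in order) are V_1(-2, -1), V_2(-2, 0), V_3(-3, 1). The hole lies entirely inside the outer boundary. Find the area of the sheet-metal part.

Outer boundary:
Apply the shoelace (surveyor's) formula: 2A = Σ (x_i·y_{i+1} − x_{i+1}·y_i), indices taken mod 5.
P_1→P_2: (-4)(2) − (-4)(-2) = -16
P_2→P_3: (-4)(3) − (-3)(2) = -6
P_3→P_4: (-3)(0) − (1)(3) = -3
P_4→P_5: (1)(-3) − (0)(0) = -3
P_5→P_1: (0)(-2) − (-4)(-3) = -12
Σ = -40
Area = |Σ|/2 = 20.
Hole:
Cross-terms: -2, -2, 5  ⇒  Σ = 1
Area = |Σ|/2 = 0.5.
Net area = 20 − 0.5 = 19.5.

19.5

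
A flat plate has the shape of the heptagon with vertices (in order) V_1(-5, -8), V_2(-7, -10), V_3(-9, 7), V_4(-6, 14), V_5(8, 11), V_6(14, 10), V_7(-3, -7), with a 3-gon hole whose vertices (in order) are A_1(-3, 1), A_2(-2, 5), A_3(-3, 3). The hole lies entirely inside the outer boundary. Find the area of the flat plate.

Outer boundary:
Apply the shoelace formula: 2A = Σ (x_i·y_{i+1} − x_{i+1}·y_i), indices taken mod 7.
Σ = (-6) + (-139) + (-84) + (-178) + (-74) + (-68) + (-11) = -560
Area = |Σ|/2 = 280.
Hole:
Apply Gauss's area formula: 2A = Σ (x_i·y_{i+1} − x_{i+1}·y_i), indices taken mod 3.
Cross-terms: -13, 9, 6  ⇒  Σ = 2
Area = |Σ|/2 = 1.
Net area = 280 − 1 = 279.

279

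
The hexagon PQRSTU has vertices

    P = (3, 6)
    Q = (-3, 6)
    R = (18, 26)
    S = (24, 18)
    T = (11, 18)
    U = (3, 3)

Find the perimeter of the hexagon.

78

|PQ| = √((-6)² + (0)²) = √36 = 6
|QR| = √((21)² + (20)²) = √841 = 29
|RS| = √((6)² + (-8)²) = √100 = 10
|ST| = √((-13)² + (0)²) = √169 = 13
|TU| = √((-8)² + (-15)²) = √289 = 17
|UP| = √((0)² + (3)²) = √9 = 3
Perimeter = 6 + 29 + 10 + 13 + 17 + 3 = 78.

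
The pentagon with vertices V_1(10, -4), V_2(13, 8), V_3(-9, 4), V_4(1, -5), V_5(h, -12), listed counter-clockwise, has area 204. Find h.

3

Write out the shoelace sum; only the two edges meeting at V_5 involve h:
2·Area = [(1·(-12) − h·(-5)) + (h·(-4) − 10·(-12))] + 297
       = 1·h + 405 = 408
⇒ h = 3.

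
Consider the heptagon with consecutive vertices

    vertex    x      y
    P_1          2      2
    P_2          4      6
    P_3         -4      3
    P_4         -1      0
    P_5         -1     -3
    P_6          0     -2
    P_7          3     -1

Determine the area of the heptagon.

Apply Gauss's area formula: 2A = Σ (x_i·y_{i+1} − x_{i+1}·y_i), indices taken mod 7.
Σ = (4) + (36) + (3) + (3) + (2) + (6) + (8) = 62
Area = |Σ|/2 = 31.

31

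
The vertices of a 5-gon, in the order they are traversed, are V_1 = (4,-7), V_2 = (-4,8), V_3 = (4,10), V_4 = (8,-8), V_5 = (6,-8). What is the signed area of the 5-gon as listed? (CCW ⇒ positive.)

V_1→V_2: (4)(8) − (-4)(-7) = 4
V_2→V_3: (-4)(10) − (4)(8) = -72
V_3→V_4: (4)(-8) − (8)(10) = -112
V_4→V_5: (8)(-8) − (6)(-8) = -16
V_5→V_1: (6)(-7) − (4)(-8) = -10
Σ = -206
Signed area = Σ/2 = -103 (negative ⇒ clockwise traversal).

-103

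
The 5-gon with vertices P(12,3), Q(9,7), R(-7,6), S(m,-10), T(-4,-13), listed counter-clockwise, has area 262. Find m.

The doubled signed area Σ (x_i y_{i+1} − x_{i+1} y_i) is linear in m.
With m=0 it equals 334; the coefficient of m is -19 (from the two edges through S).
So -19·m + 334 = 2·262 = 524 ⇒ m = -10.

-10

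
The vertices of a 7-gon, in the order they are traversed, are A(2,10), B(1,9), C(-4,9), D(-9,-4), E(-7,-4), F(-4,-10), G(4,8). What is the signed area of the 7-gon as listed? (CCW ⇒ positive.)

122

Apply the surveyor's formula: 2A = Σ (x_i·y_{i+1} − x_{i+1}·y_i), indices taken mod 7.
A→B: (2)(9) − (1)(10) = 8
B→C: (1)(9) − (-4)(9) = 45
C→D: (-4)(-4) − (-9)(9) = 97
D→E: (-9)(-4) − (-7)(-4) = 8
E→F: (-7)(-10) − (-4)(-4) = 54
F→G: (-4)(8) − (4)(-10) = 8
G→A: (4)(10) − (2)(8) = 24
Σ = 244
Signed area = Σ/2 = 122 (positive ⇒ counter-clockwise traversal).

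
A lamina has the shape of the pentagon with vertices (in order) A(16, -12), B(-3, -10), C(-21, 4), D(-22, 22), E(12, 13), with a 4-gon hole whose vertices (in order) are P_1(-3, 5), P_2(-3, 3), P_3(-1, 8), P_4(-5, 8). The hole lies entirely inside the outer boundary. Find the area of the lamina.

Outer boundary:
A→B: (16)(-10) − (-3)(-12) = -196
B→C: (-3)(4) − (-21)(-10) = -222
C→D: (-21)(22) − (-22)(4) = -374
D→E: (-22)(13) − (12)(22) = -550
E→A: (12)(-12) − (16)(13) = -352
Σ = -1694
Area = |Σ|/2 = 847.
Hole:
Apply the shoelace formula: 2A = Σ (x_i·y_{i+1} − x_{i+1}·y_i), indices taken mod 4.
Σ = (6) + (-21) + (32) + (-1) = 16
Area = |Σ|/2 = 8.
Net area = 847 − 8 = 839.

839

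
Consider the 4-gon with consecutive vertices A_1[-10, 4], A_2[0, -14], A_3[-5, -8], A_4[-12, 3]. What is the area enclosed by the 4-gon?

29.5

Cross-terms: 140, -70, -111, -18  ⇒  Σ = -59
Area = |Σ|/2 = 29.5.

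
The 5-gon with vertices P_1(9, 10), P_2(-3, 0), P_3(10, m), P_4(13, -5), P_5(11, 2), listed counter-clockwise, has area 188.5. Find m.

-14

The doubled signed area Σ (x_i y_{i+1} − x_{i+1} y_i) is linear in m.
With m=0 it equals 153; the coefficient of m is -16 (from the two edges through P_3).
So -16·m + 153 = 2·188.5 = 377 ⇒ m = -14.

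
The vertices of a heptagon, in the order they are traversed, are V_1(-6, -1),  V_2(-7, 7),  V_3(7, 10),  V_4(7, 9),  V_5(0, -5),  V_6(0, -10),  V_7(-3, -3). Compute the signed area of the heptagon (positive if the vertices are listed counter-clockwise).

Apply the surveyor's formula: 2A = Σ (x_i·y_{i+1} − x_{i+1}·y_i), indices taken mod 7.
Cross-terms: -49, -119, -7, -35, 0, -30, -15  ⇒  Σ = -255
Signed area = Σ/2 = -127.5 (negative ⇒ clockwise traversal).

-127.5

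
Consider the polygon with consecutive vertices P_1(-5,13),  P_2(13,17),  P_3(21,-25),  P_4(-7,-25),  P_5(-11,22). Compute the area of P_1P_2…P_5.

1049

Apply Gauss's area formula: 2A = Σ (x_i·y_{i+1} − x_{i+1}·y_i), indices taken mod 5.
Σ = (-254) + (-682) + (-700) + (-429) + (-33) = -2098
Area = |Σ|/2 = 1049.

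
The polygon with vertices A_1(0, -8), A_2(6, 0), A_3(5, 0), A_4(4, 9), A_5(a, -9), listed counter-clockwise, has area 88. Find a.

-7

Write out the shoelace sum; only the two edges meeting at A_5 involve a:
2·Area = [(4·(-9) − a·9) + (a·(-8) − 0·(-9))] + 93
       = -17·a + 57 = 176
⇒ a = -7.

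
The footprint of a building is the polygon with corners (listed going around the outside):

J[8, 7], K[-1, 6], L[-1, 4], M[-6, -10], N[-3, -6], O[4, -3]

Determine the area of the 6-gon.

Apply the shoelace (surveyor's) formula: 2A = Σ (x_i·y_{i+1} − x_{i+1}·y_i), indices taken mod 6.
Σ = (55) + (2) + (34) + (6) + (33) + (52) = 182
Area = |Σ|/2 = 91.

91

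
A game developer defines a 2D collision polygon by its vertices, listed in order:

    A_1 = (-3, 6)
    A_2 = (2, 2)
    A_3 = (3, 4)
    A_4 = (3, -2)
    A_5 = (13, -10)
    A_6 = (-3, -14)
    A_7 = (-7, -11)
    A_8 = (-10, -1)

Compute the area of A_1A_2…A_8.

Apply the shoelace formula: 2A = Σ (x_i·y_{i+1} − x_{i+1}·y_i), indices taken mod 8.
Cross-terms: -18, 2, -18, -4, -212, -65, -103, -63  ⇒  Σ = -481
Area = |Σ|/2 = 240.5.

240.5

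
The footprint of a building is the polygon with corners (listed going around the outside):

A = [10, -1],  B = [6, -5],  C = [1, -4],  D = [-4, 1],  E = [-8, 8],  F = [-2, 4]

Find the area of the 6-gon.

78

Apply Gauss's area formula: 2A = Σ (x_i·y_{i+1} − x_{i+1}·y_i), indices taken mod 6.
Cross-terms: -44, -19, -15, -24, -16, -38  ⇒  Σ = -156
Area = |Σ|/2 = 78.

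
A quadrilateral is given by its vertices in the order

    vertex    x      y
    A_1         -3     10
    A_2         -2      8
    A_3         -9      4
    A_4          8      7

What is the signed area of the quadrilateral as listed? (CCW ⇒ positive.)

Apply the surveyor's formula: 2A = Σ (x_i·y_{i+1} − x_{i+1}·y_i), indices taken mod 4.
Σ = (-4) + (64) + (-95) + (101) = 66
Signed area = Σ/2 = 33 (positive ⇒ counter-clockwise traversal).

33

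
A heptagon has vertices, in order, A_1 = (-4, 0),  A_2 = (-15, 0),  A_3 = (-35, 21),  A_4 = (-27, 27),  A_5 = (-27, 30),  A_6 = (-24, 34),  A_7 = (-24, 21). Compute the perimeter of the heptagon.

|A_1A_2| = √((-11)² + (0)²) = √121 = 11
|A_2A_3| = √((-20)² + (21)²) = √841 = 29
|A_3A_4| = √((8)² + (6)²) = √100 = 10
|A_4A_5| = √((0)² + (3)²) = √9 = 3
|A_5A_6| = √((3)² + (4)²) = √25 = 5
|A_6A_7| = √((0)² + (-13)²) = √169 = 13
|A_7A_1| = √((20)² + (-21)²) = √841 = 29
Perimeter = 11 + 29 + 10 + 3 + 5 + 13 + 29 = 100.

100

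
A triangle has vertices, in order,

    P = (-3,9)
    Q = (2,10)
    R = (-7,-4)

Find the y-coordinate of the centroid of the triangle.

5

Apply the shoelace formula. First the cross-terms c_i = x_i·y_{i+1} − x_{i+1}·y_i:
  -48, 62, -75  ⇒  2A = -61, A = -30.5.
Then Σ (y_i + y_{i+1})·c_i = -915, so ȳ = -915 / (6·(-30.5)) = 5.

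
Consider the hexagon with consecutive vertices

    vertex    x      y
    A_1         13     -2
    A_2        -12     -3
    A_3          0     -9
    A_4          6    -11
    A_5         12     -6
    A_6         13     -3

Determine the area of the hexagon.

Apply the shoelace formula: 2A = Σ (x_i·y_{i+1} − x_{i+1}·y_i), indices taken mod 6.
Σ = (-63) + (108) + (54) + (96) + (42) + (13) = 250
Area = |Σ|/2 = 125.

125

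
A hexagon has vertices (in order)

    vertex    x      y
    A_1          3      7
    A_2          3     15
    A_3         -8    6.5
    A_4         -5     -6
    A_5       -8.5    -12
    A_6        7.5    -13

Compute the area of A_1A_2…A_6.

Apply the surveyor's formula: 2A = Σ (x_i·y_{i+1} − x_{i+1}·y_i), indices taken mod 6.
A_1→A_2: (3)(15) − (3)(7) = 24
A_2→A_3: (3)(6.5) − (-8)(15) = 139.5
A_3→A_4: (-8)(-6) − (-5)(6.5) = 80.5
A_4→A_5: (-5)(-12) − (-8.5)(-6) = 9
A_5→A_6: (-8.5)(-13) − (7.5)(-12) = 200.5
A_6→A_1: (7.5)(7) − (3)(-13) = 91.5
Σ = 545
Area = |Σ|/2 = 272.5.

272.5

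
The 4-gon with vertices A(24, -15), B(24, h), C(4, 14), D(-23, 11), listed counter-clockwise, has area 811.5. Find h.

The doubled signed area Σ (x_i y_{i+1} − x_{i+1} y_i) is linear in h.
With h=0 it equals 1143; the coefficient of h is 20 (from the two edges through B).
So 20·h + 1143 = 2·811.5 = 1623 ⇒ h = 24.

24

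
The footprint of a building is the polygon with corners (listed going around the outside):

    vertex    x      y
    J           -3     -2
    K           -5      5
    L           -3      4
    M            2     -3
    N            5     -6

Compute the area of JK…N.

Cross-terms: -25, -5, 1, 3, -28  ⇒  Σ = -54
Area = |Σ|/2 = 27.

27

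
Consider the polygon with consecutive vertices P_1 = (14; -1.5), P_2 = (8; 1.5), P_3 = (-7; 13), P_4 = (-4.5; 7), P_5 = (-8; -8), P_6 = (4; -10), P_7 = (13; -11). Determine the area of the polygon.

290.75

Apply the shoelace formula: 2A = Σ (x_i·y_{i+1} − x_{i+1}·y_i), indices taken mod 7.
P_1→P_2: (14)(1.5) − (8)(-1.5) = 33
P_2→P_3: (8)(13) − (-7)(1.5) = 114.5
P_3→P_4: (-7)(7) − (-4.5)(13) = 9.5
P_4→P_5: (-4.5)(-8) − (-8)(7) = 92
P_5→P_6: (-8)(-10) − (4)(-8) = 112
P_6→P_7: (4)(-11) − (13)(-10) = 86
P_7→P_1: (13)(-1.5) − (14)(-11) = 134.5
Σ = 581.5
Area = |Σ|/2 = 290.75.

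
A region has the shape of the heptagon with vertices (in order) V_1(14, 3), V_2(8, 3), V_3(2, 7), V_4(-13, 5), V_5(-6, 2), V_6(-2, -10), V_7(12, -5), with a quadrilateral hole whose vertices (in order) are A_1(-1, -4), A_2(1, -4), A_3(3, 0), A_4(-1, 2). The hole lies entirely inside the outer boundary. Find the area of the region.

Outer boundary:
Apply the surveyor's formula: 2A = Σ (x_i·y_{i+1} − x_{i+1}·y_i), indices taken mod 7.
Cross-terms: 18, 50, 101, 4, 64, 130, 106  ⇒  Σ = 473
Area = |Σ|/2 = 236.5.
Hole:
Σ = (8) + (12) + (6) + (6) = 32
Area = |Σ|/2 = 16.
Net area = 236.5 − 16 = 220.5.

220.5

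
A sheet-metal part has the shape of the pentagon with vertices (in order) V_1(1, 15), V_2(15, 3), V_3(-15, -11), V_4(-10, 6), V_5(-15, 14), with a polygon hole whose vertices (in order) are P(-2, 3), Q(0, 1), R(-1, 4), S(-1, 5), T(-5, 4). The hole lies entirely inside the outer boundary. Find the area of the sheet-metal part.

409.5

Outer boundary:
Cross-terms: -222, -120, -200, -50, -239  ⇒  Σ = -831
Area = |Σ|/2 = 415.5.
Hole:
Σ = (-2) + (1) + (-1) + (21) + (-7) = 12
Area = |Σ|/2 = 6.
Net area = 415.5 − 6 = 409.5.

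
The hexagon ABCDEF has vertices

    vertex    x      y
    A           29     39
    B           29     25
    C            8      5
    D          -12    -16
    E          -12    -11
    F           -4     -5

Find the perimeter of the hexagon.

|AB| = √((0)² + (-14)²) = √196 = 14
|BC| = √((-21)² + (-20)²) = √841 = 29
|CD| = √((-20)² + (-21)²) = √841 = 29
|DE| = √((0)² + (5)²) = √25 = 5
|EF| = √((8)² + (6)²) = √100 = 10
|FA| = √((33)² + (44)²) = √3025 = 55
Perimeter = 14 + 29 + 29 + 5 + 10 + 55 = 142.

142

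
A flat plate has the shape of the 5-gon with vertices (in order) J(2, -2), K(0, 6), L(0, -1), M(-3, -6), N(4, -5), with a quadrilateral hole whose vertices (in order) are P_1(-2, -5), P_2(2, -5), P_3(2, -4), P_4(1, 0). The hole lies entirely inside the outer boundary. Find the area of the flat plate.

Outer boundary:
Apply the shoelace (surveyor's) formula: 2A = Σ (x_i·y_{i+1} − x_{i+1}·y_i), indices taken mod 5.
Cross-terms: 12, 0, -3, 39, 2  ⇒  Σ = 50
Area = |Σ|/2 = 25.
Hole:
Apply the shoelace (surveyor's) formula: 2A = Σ (x_i·y_{i+1} − x_{i+1}·y_i), indices taken mod 4.
Σ = (20) + (2) + (4) + (-5) = 21
Area = |Σ|/2 = 10.5.
Net area = 25 − 10.5 = 14.5.

14.5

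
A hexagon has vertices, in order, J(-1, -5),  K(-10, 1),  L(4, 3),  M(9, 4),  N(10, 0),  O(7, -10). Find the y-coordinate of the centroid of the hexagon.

Apply Gauss's area formula. First the cross-terms c_i = x_i·y_{i+1} − x_{i+1}·y_i:
  -51, -34, -11, -40, -100, -45  ⇒  2A = -281, A = -140.5.
Then Σ (y_i + y_{i+1})·c_i = 1506, so ȳ = 1506 / (6·(-140.5)) = -502/281.

-502/281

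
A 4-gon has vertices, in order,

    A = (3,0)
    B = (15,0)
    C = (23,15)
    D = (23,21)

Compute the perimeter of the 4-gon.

|AB| = √((12)² + (0)²) = √144 = 12
|BC| = √((8)² + (15)²) = √289 = 17
|CD| = √((0)² + (6)²) = √36 = 6
|DA| = √((-20)² + (-21)²) = √841 = 29
Perimeter = 12 + 17 + 6 + 29 = 64.

64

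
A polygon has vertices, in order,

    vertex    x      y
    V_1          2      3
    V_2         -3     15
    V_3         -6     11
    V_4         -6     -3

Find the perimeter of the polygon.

42

|V_1V_2| = √((-5)² + (12)²) = √169 = 13
|V_2V_3| = √((-3)² + (-4)²) = √25 = 5
|V_3V_4| = √((0)² + (-14)²) = √196 = 14
|V_4V_1| = √((8)² + (6)²) = √100 = 10
Perimeter = 13 + 5 + 14 + 10 = 42.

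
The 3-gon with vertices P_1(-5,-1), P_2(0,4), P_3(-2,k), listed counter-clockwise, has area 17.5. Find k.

The doubled signed area Σ (x_i y_{i+1} − x_{i+1} y_i) is linear in k.
With k=0 it equals -10; the coefficient of k is 5 (from the two edges through P_3).
So 5·k + -10 = 2·17.5 = 35 ⇒ k = 9.

9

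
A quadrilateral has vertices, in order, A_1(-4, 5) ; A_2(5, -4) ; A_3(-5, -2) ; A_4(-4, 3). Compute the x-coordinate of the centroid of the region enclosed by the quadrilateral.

Apply the shoelace (surveyor's) formula. First the cross-terms c_i = x_i·y_{i+1} − x_{i+1}·y_i:
  -9, -30, -23, -8  ⇒  2A = -70, A = -35.
Then Σ (x_i + x_{i+1})·c_i = 262, so x̄ = 262 / (6·(-35)) = -131/105.

-131/105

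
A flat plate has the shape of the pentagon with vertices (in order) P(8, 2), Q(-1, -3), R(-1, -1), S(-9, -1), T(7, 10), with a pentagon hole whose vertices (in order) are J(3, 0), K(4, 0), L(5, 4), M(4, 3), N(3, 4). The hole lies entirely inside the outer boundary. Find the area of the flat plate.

Outer boundary:
Apply the shoelace formula: 2A = Σ (x_i·y_{i+1} − x_{i+1}·y_i), indices taken mod 5.
P→Q: (8)(-3) − (-1)(2) = -22
Q→R: (-1)(-1) − (-1)(-3) = -2
R→S: (-1)(-1) − (-9)(-1) = -8
S→T: (-9)(10) − (7)(-1) = -83
T→P: (7)(2) − (8)(10) = -66
Σ = -181
Area = |Σ|/2 = 90.5.
Hole:
Apply the surveyor's formula: 2A = Σ (x_i·y_{i+1} − x_{i+1}·y_i), indices taken mod 5.
J→K: (3)(0) − (4)(0) = 0
K→L: (4)(4) − (5)(0) = 16
L→M: (5)(3) − (4)(4) = -1
M→N: (4)(4) − (3)(3) = 7
N→J: (3)(0) − (3)(4) = -12
Σ = 10
Area = |Σ|/2 = 5.
Net area = 90.5 − 5 = 85.5.

85.5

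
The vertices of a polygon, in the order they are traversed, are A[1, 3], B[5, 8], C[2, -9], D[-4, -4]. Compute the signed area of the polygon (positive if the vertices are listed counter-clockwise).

-60

Apply the shoelace (surveyor's) formula: 2A = Σ (x_i·y_{i+1} − x_{i+1}·y_i), indices taken mod 4.
Σ = (-7) + (-61) + (-44) + (-8) = -120
Signed area = Σ/2 = -60 (negative ⇒ clockwise traversal).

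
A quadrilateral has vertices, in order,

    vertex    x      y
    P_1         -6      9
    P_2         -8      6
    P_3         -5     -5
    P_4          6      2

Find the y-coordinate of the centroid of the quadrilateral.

Apply the shoelace formula. First the cross-terms c_i = x_i·y_{i+1} − x_{i+1}·y_i:
  36, 70, 20, 66  ⇒  2A = 192, A = 96.
Then Σ (y_i + y_{i+1})·c_i = 1276, so ȳ = 1276 / (6·96) = 319/144.

319/144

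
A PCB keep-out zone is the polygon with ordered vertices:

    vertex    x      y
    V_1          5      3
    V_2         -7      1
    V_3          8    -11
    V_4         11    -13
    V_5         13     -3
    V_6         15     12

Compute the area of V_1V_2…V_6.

Apply the shoelace formula: 2A = Σ (x_i·y_{i+1} − x_{i+1}·y_i), indices taken mod 6.
V_1→V_2: (5)(1) − (-7)(3) = 26
V_2→V_3: (-7)(-11) − (8)(1) = 69
V_3→V_4: (8)(-13) − (11)(-11) = 17
V_4→V_5: (11)(-3) − (13)(-13) = 136
V_5→V_6: (13)(12) − (15)(-3) = 201
V_6→V_1: (15)(3) − (5)(12) = -15
Σ = 434
Area = |Σ|/2 = 217.

217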